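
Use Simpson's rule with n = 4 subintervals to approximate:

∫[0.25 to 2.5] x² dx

f(x) = x²
a = 0.25, b = 2.5, n = 4
h = (b - a)/n = 0.562500

Simpson's rule: (h/3)[f(x₀) + 4f(x₁) + 2f(x₂) + ... + f(xₙ)]

x_0 = 0.2500, f(x_0) = 0.062500, coefficient = 1
x_1 = 0.8125, f(x_1) = 0.660156, coefficient = 4
x_2 = 1.3750, f(x_2) = 1.890625, coefficient = 2
x_3 = 1.9375, f(x_3) = 3.753906, coefficient = 4
x_4 = 2.5000, f(x_4) = 6.250000, coefficient = 1

I ≈ (0.562500/3) × 27.750000 = 5.203125
Exact value: 5.203125
Error: 0.000000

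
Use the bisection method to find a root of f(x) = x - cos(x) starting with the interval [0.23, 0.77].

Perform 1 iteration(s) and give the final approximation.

f(x) = x - cos(x)
Initial interval: [0.23, 0.77]

Iteration 1:
  c_1 = (0.230000 + 0.770000)/2 = 0.500000
  f(c_1) = f(0.500000) = -0.377583
  f(a) × f(c) ≥ 0, new interval: [0.500000, 0.770000]

After 1 iteration(s), the approximation is c_1 = 0.500000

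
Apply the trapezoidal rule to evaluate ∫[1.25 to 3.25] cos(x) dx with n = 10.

f(x) = cos(x)
a = 1.25, b = 3.25, n = 10
h = (b - a)/n = 0.200000

Trapezoidal rule: (h/2)[f(x₀) + 2f(x₁) + 2f(x₂) + ... + f(xₙ)]

x_0 = 1.2500, f(x_0) = 0.315322, coefficient = 1
x_1 = 1.4500, f(x_1) = 0.120503, coefficient = 2
x_2 = 1.6500, f(x_2) = -0.079121, coefficient = 2
x_3 = 1.8500, f(x_3) = -0.275590, coefficient = 2
x_4 = 2.0500, f(x_4) = -0.461073, coefficient = 2
x_5 = 2.2500, f(x_5) = -0.628174, coefficient = 2
x_6 = 2.4500, f(x_6) = -0.770231, coefficient = 2
x_7 = 2.6500, f(x_7) = -0.881582, coefficient = 2
x_8 = 2.8500, f(x_8) = -0.957787, coefficient = 2
x_9 = 3.0500, f(x_9) = -0.995808, coefficient = 2
x_10 = 3.2500, f(x_10) = -0.994130, coefficient = 1

I ≈ (0.200000/2) × -10.536535 = -1.053653
Exact value: -1.057180
Error: 0.003526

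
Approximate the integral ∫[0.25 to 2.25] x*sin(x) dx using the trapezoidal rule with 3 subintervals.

f(x) = x*sin(x)
a = 0.25, b = 2.25, n = 3
h = (b - a)/n = 0.666667

Trapezoidal rule: (h/2)[f(x₀) + 2f(x₁) + 2f(x₂) + ... + f(xₙ)]

x_0 = 0.2500, f(x_0) = 0.061851, coefficient = 1
x_1 = 0.9167, f(x_1) = 0.727446, coefficient = 2
x_2 = 1.5833, f(x_2) = 1.583209, coefficient = 2
x_3 = 2.2500, f(x_3) = 1.750665, coefficient = 1

I ≈ (0.666667/2) × 6.433826 = 2.144609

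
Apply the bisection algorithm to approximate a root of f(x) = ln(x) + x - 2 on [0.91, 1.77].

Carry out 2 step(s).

f(x) = ln(x) + x - 2
Initial interval: [0.91, 1.77]

Iteration 1:
  c_1 = (0.910000 + 1.770000)/2 = 1.340000
  f(c_1) = f(1.340000) = -0.367330
  f(a) × f(c) ≥ 0, new interval: [1.340000, 1.770000]
Iteration 2:
  c_2 = (1.340000 + 1.770000)/2 = 1.555000
  f(c_2) = f(1.555000) = -0.003524
  f(a) × f(c) ≥ 0, new interval: [1.555000, 1.770000]

After 2 iteration(s), the approximation is c_2 = 1.555000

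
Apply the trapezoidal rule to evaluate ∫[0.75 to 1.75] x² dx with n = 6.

f(x) = x²
a = 0.75, b = 1.75, n = 6
h = (b - a)/n = 0.166667

Trapezoidal rule: (h/2)[f(x₀) + 2f(x₁) + 2f(x₂) + ... + f(xₙ)]

x_0 = 0.7500, f(x_0) = 0.562500, coefficient = 1
x_1 = 0.9167, f(x_1) = 0.840278, coefficient = 2
x_2 = 1.0833, f(x_2) = 1.173611, coefficient = 2
x_3 = 1.2500, f(x_3) = 1.562500, coefficient = 2
x_4 = 1.4167, f(x_4) = 2.006944, coefficient = 2
x_5 = 1.5833, f(x_5) = 2.506944, coefficient = 2
x_6 = 1.7500, f(x_6) = 3.062500, coefficient = 1

I ≈ (0.166667/2) × 19.805556 = 1.650463
Exact value: 1.645833
Error: 0.004630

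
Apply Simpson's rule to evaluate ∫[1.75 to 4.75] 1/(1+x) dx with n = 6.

f(x) = 1/(1+x)
a = 1.75, b = 4.75, n = 6
h = (b - a)/n = 0.500000

Simpson's rule: (h/3)[f(x₀) + 4f(x₁) + 2f(x₂) + ... + f(xₙ)]

x_0 = 1.7500, f(x_0) = 0.363636, coefficient = 1
x_1 = 2.2500, f(x_1) = 0.307692, coefficient = 4
x_2 = 2.7500, f(x_2) = 0.266667, coefficient = 2
x_3 = 3.2500, f(x_3) = 0.235294, coefficient = 4
x_4 = 3.7500, f(x_4) = 0.210526, coefficient = 2
x_5 = 4.2500, f(x_5) = 0.190476, coefficient = 4
x_6 = 4.7500, f(x_6) = 0.173913, coefficient = 1

I ≈ (0.500000/3) × 4.425786 = 0.737631
Exact value: 0.737599
Error: 0.000032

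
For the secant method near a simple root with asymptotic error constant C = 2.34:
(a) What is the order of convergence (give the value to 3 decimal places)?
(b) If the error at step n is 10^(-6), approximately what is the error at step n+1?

(a) Secant method has superlinear convergence with order φ = (1+√5)/2 ≈ 1.618.
    This means |e_{n+1}| ≈ C|e_n|^1.618.

(b) With |e_n| = 10^(-6) and C = 2.34:
    |e_{n+1}| ≈ 2.34 × (10^(-6))^1.618 = 2.34 × 10^(-9.71)

(a) ≈ 1.618 (golden ratio); (b) |e_{n+1}| ≈ 4.582e-10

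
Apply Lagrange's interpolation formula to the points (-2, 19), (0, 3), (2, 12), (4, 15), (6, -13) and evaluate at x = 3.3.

Lagrange interpolation formula:
P(x) = Σ yᵢ × Lᵢ(x)
where Lᵢ(x) = Π_{j≠i} (x - xⱼ)/(xᵢ - xⱼ)

L_0(3.3) = (3.3 - 0)/(-2 - 0) × (3.3 - 2)/(-2 - 2) × (3.3 - 4)/(-2 - 4) × (3.3 - 6)/(-2 - 6) = 0.021115
L_1(3.3) = (3.3 - (-2))/(0 - (-2)) × (3.3 - 2)/(0 - 2) × (3.3 - 4)/(0 - 4) × (3.3 - 6)/(0 - 6) = -0.135647
L_2(3.3) = (3.3 - (-2))/(2 - (-2)) × (3.3 - 0)/(2 - 0) × (3.3 - 4)/(2 - 4) × (3.3 - 6)/(2 - 6) = 0.516502
L_3(3.3) = (3.3 - (-2))/(4 - (-2)) × (3.3 - 0)/(4 - 0) × (3.3 - 2)/(4 - 2) × (3.3 - 6)/(4 - 6) = 0.639478
L_4(3.3) = (3.3 - (-2))/(6 - (-2)) × (3.3 - 0)/(6 - 0) × (3.3 - 2)/(6 - 2) × (3.3 - 4)/(6 - 4) = -0.041448

P(3.3) = 19×L_0(3.3) + 3×L_1(3.3) + 12×L_2(3.3) + 15×L_3(3.3) + (-13)×L_4(3.3)
P(3.3) = 16.323252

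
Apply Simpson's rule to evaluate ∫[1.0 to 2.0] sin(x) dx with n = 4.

f(x) = sin(x)
a = 1.0, b = 2.0, n = 4
h = (b - a)/n = 0.250000

Simpson's rule: (h/3)[f(x₀) + 4f(x₁) + 2f(x₂) + ... + f(xₙ)]

x_0 = 1.0000, f(x_0) = 0.841471, coefficient = 1
x_1 = 1.2500, f(x_1) = 0.948985, coefficient = 4
x_2 = 1.5000, f(x_2) = 0.997495, coefficient = 2
x_3 = 1.7500, f(x_3) = 0.983986, coefficient = 4
x_4 = 2.0000, f(x_4) = 0.909297, coefficient = 1

I ≈ (0.250000/3) × 11.477641 = 0.956470
Exact value: 0.956449
Error: 0.000021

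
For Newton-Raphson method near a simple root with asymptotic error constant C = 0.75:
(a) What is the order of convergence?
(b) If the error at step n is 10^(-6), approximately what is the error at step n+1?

(a) Newton-Raphson has quadratic (order 2) convergence near simple roots.
    This means |e_{n+1}| ≈ C|e_n|².

(b) With |e_n| = 10^(-6) and C = 0.75:
    |e_{n+1}| ≈ 0.75 × (10^(-6))² = 0.75 × 10^(-12)

(a) 2 (quadratic); (b) |e_{n+1}| ≈ 7.500e-13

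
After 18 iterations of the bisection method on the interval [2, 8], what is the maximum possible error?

Bisection error bound: |error| ≤ (b-a)/2^n
|error| ≤ (8 - 2)/2^18 = 6/2^18
|error| ≤ 0.0000228882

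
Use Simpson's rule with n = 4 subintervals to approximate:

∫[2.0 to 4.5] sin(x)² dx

f(x) = sin(x)²
a = 2.0, b = 4.5, n = 4
h = (b - a)/n = 0.625000

Simpson's rule: (h/3)[f(x₀) + 4f(x₁) + 2f(x₂) + ... + f(xₙ)]

x_0 = 2.0000, f(x_0) = 0.826822, coefficient = 1
x_1 = 2.6250, f(x_1) = 0.243957, coefficient = 4
x_2 = 3.2500, f(x_2) = 0.011706, coefficient = 2
x_3 = 3.8750, f(x_3) = 0.448103, coefficient = 4
x_4 = 4.5000, f(x_4) = 0.955565, coefficient = 1

I ≈ (0.625000/3) × 4.574040 = 0.952925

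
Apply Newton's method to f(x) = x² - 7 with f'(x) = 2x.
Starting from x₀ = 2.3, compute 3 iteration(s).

f(x) = x² - 7
f'(x) = 2x
x₀ = 2.3

Newton-Raphson formula: x_{n+1} = x_n - f(x_n)/f'(x_n)

Iteration 1:
  f(2.300000) = -1.710000
  f'(2.300000) = 4.600000
  x_1 = 2.300000 - (-1.710000)/4.600000 = 2.671739
Iteration 2:
  f(2.671739) = 0.138190
  f'(2.671739) = 5.343478
  x_2 = 2.671739 - 0.138190/5.343478 = 2.645878
Iteration 3:
  f(2.645878) = 0.000669
  f'(2.645878) = 5.291755
  x_3 = 2.645878 - 0.000669/5.291755 = 2.645751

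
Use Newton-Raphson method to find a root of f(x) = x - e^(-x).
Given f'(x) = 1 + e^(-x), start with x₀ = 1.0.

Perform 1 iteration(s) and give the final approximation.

f(x) = x - e^(-x)
f'(x) = 1 + e^(-x)
x₀ = 1.0

Newton-Raphson formula: x_{n+1} = x_n - f(x_n)/f'(x_n)

Iteration 1:
  f(1.000000) = 0.632121
  f'(1.000000) = 1.367879
  x_1 = 1.000000 - 0.632121/1.367879 = 0.537883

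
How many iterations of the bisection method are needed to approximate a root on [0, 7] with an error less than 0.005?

We need (b-a)/2^n ≤ 0.005
(7 - 0)/2^n ≤ 0.005
7/2^n ≤ 0.005
2^n ≥ 1400
n ≥ log₂(1400) = 10.45
n ≥ 11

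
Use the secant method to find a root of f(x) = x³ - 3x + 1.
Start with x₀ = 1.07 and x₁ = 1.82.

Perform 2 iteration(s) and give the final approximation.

f(x) = x³ - 3x + 1
x₀ = 1.07, x₁ = 1.82

Secant formula: x_{n+1} = x_n - f(x_n)(x_n - x_{n-1})/(f(x_n) - f(x_{n-1}))

Iteration 1:
  f(1.070000) = -0.984957
  f(1.820000) = 1.568568
  x_2 = 1.820000 - 1.568568×(1.820000 - 1.070000)/(1.568568 - (-0.984957))
       = 1.359293
Iteration 2:
  f(1.820000) = 1.568568
  f(1.359293) = -0.566343
  x_3 = 1.359293 - (-0.566343)×(1.359293 - 1.820000)/(-0.566343 - 1.568568)
       = 1.481508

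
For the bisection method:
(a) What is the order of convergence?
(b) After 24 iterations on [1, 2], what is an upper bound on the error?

(a) Bisection has linear (order 1) convergence; the error is halved each step.

(b) Error bound = (b-a)/2^n = (2 - 1)/2^{24}
    = 1/2^{24}

(a) 1 (linear); (b) error ≤ 5.96e-08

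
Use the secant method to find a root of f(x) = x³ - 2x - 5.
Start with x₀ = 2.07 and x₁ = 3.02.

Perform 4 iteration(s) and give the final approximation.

f(x) = x³ - 2x - 5
x₀ = 2.07, x₁ = 3.02

Secant formula: x_{n+1} = x_n - f(x_n)(x_n - x_{n-1})/(f(x_n) - f(x_{n-1}))

Iteration 1:
  f(2.070000) = -0.270257
  f(3.020000) = 16.503608
  x_2 = 3.020000 - 16.503608×(3.020000 - 2.070000)/(16.503608 - (-0.270257))
       = 2.085306
Iteration 2:
  f(3.020000) = 16.503608
  f(2.085306) = -0.102654
  x_3 = 2.085306 - (-0.102654)×(2.085306 - 3.020000)/(-0.102654 - 16.503608)
       = 2.091084
Iteration 3:
  f(2.085306) = -0.102654
  f(2.091084) = -0.038625
  x_4 = 2.091084 - (-0.038625)×(2.091084 - 2.085306)/(-0.038625 - (-0.102654))
       = 2.094570
Iteration 4:
  f(2.091084) = -0.038625
  f(2.094570) = 0.000202
  x_5 = 2.094570 - 0.000202×(2.094570 - 2.091084)/(0.000202 - (-0.038625))
       = 2.094551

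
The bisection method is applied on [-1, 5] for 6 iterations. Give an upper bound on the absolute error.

Bisection error bound: |error| ≤ (b-a)/2^n
|error| ≤ (5 - (-1))/2^6 = 6/2^6
|error| ≤ 0.0937500000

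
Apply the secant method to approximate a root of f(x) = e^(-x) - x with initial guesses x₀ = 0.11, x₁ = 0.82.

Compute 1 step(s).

f(x) = e^(-x) - x
x₀ = 0.11, x₁ = 0.82

Secant formula: x_{n+1} = x_n - f(x_n)(x_n - x_{n-1})/(f(x_n) - f(x_{n-1}))

Iteration 1:
  f(0.110000) = 0.785834
  f(0.820000) = -0.379568
  x_2 = 0.820000 - (-0.379568)×(0.820000 - 0.110000)/(-0.379568 - 0.785834)
       = 0.588755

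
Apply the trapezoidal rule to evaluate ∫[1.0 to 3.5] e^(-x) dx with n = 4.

f(x) = e^(-x)
a = 1.0, b = 3.5, n = 4
h = (b - a)/n = 0.625000

Trapezoidal rule: (h/2)[f(x₀) + 2f(x₁) + 2f(x₂) + ... + f(xₙ)]

x_0 = 1.0000, f(x_0) = 0.367879, coefficient = 1
x_1 = 1.6250, f(x_1) = 0.196912, coefficient = 2
x_2 = 2.2500, f(x_2) = 0.105399, coefficient = 2
x_3 = 2.8750, f(x_3) = 0.056416, coefficient = 2
x_4 = 3.5000, f(x_4) = 0.030197, coefficient = 1

I ≈ (0.625000/2) × 1.115531 = 0.348603
Exact value: 0.337682
Error: 0.010921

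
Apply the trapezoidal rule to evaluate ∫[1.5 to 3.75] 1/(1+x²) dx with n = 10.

f(x) = 1/(1+x²)
a = 1.5, b = 3.75, n = 10
h = (b - a)/n = 0.225000

Trapezoidal rule: (h/2)[f(x₀) + 2f(x₁) + 2f(x₂) + ... + f(xₙ)]

x_0 = 1.5000, f(x_0) = 0.307692, coefficient = 1
x_1 = 1.7250, f(x_1) = 0.251533, coefficient = 2
x_2 = 1.9500, f(x_2) = 0.208225, coefficient = 2
x_3 = 2.1750, f(x_3) = 0.174501, coefficient = 2
x_4 = 2.4000, f(x_4) = 0.147929, coefficient = 2
x_5 = 2.6250, f(x_5) = 0.126733, coefficient = 2
x_6 = 2.8500, f(x_6) = 0.109619, coefficient = 2
x_7 = 3.0750, f(x_7) = 0.095642, coefficient = 2
x_8 = 3.3000, f(x_8) = 0.084104, coefficient = 2
x_9 = 3.5250, f(x_9) = 0.074484, coefficient = 2
x_10 = 3.7500, f(x_10) = 0.066390, coefficient = 1

I ≈ (0.225000/2) × 2.919623 = 0.328458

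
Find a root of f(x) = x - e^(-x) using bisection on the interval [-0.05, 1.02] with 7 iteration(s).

f(x) = x - e^(-x)
Initial interval: [-0.05, 1.02]

Iteration 1:
  c_1 = (-0.050000 + 1.020000)/2 = 0.485000
  f(c_1) = f(0.485000) = -0.130697
  f(a) × f(c) ≥ 0, new interval: [0.485000, 1.020000]
Iteration 2:
  c_2 = (0.485000 + 1.020000)/2 = 0.752500
  f(c_2) = f(0.752500) = 0.281313
  f(a) × f(c) < 0, new interval: [0.485000, 0.752500]
Iteration 3:
  c_3 = (0.485000 + 0.752500)/2 = 0.618750
  f(c_3) = f(0.618750) = 0.080133
  f(a) × f(c) < 0, new interval: [0.485000, 0.618750]
Iteration 4:
  c_4 = (0.485000 + 0.618750)/2 = 0.551875
  f(c_4) = f(0.551875) = -0.023994
  f(a) × f(c) ≥ 0, new interval: [0.551875, 0.618750]
Iteration 5:
  c_5 = (0.551875 + 0.618750)/2 = 0.585312
  f(c_5) = f(0.585312) = 0.028381
  f(a) × f(c) < 0, new interval: [0.551875, 0.585312]
Iteration 6:
  c_6 = (0.551875 + 0.585312)/2 = 0.568594
  f(c_6) = f(0.568594) = 0.002272
  f(a) × f(c) < 0, new interval: [0.551875, 0.568594]
Iteration 7:
  c_7 = (0.551875 + 0.568594)/2 = 0.560234
  f(c_7) = f(0.560234) = -0.010841
  f(a) × f(c) ≥ 0, new interval: [0.560234, 0.568594]

After 7 iteration(s), the approximation is c_7 = 0.560234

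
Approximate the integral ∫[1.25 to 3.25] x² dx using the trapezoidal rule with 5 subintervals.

f(x) = x²
a = 1.25, b = 3.25, n = 5
h = (b - a)/n = 0.400000

Trapezoidal rule: (h/2)[f(x₀) + 2f(x₁) + 2f(x₂) + ... + f(xₙ)]

x_0 = 1.2500, f(x_0) = 1.562500, coefficient = 1
x_1 = 1.6500, f(x_1) = 2.722500, coefficient = 2
x_2 = 2.0500, f(x_2) = 4.202500, coefficient = 2
x_3 = 2.4500, f(x_3) = 6.002500, coefficient = 2
x_4 = 2.8500, f(x_4) = 8.122500, coefficient = 2
x_5 = 3.2500, f(x_5) = 10.562500, coefficient = 1

I ≈ (0.400000/2) × 54.225000 = 10.845000
Exact value: 10.791667
Error: 0.053333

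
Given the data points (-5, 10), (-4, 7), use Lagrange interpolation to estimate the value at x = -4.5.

Lagrange interpolation formula:
P(x) = Σ yᵢ × Lᵢ(x)
where Lᵢ(x) = Π_{j≠i} (x - xⱼ)/(xᵢ - xⱼ)

L_0(-4.5) = (-4.5 - (-4))/(-5 - (-4)) = 0.500000
L_1(-4.5) = (-4.5 - (-5))/(-4 - (-5)) = 0.500000

P(-4.5) = 10×L_0(-4.5) + 7×L_1(-4.5)
P(-4.5) = 8.500000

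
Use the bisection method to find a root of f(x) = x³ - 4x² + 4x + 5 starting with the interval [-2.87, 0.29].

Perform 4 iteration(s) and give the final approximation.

f(x) = x³ - 4x² + 4x + 5
Initial interval: [-2.87, 0.29]

Iteration 1:
  c_1 = (-2.870000 + 0.290000)/2 = -1.290000
  f(c_1) = f(-1.290000) = -8.963089
  f(a) × f(c) ≥ 0, new interval: [-1.290000, 0.290000]
Iteration 2:
  c_2 = (-1.290000 + 0.290000)/2 = -0.500000
  f(c_2) = f(-0.500000) = 1.875000
  f(a) × f(c) < 0, new interval: [-1.290000, -0.500000]
Iteration 3:
  c_3 = (-1.290000 + (-0.500000))/2 = -0.895000
  f(c_3) = f(-0.895000) = -2.501017
  f(a) × f(c) ≥ 0, new interval: [-0.895000, -0.500000]
Iteration 4:
  c_4 = (-0.895000 + (-0.500000))/2 = -0.697500
  f(c_4) = f(-0.697500) = -0.075363
  f(a) × f(c) ≥ 0, new interval: [-0.697500, -0.500000]

After 4 iteration(s), the approximation is c_4 = -0.697500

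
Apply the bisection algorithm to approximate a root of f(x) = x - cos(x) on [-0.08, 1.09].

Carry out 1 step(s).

f(x) = x - cos(x)
Initial interval: [-0.08, 1.09]

Iteration 1:
  c_1 = (-0.080000 + 1.090000)/2 = 0.505000
  f(c_1) = f(0.505000) = -0.370174
  f(a) × f(c) ≥ 0, new interval: [0.505000, 1.090000]

After 1 iteration(s), the approximation is c_1 = 0.505000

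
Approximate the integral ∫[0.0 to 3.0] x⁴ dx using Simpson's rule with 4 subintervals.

f(x) = x⁴
a = 0.0, b = 3.0, n = 4
h = (b - a)/n = 0.750000

Simpson's rule: (h/3)[f(x₀) + 4f(x₁) + 2f(x₂) + ... + f(xₙ)]

x_0 = 0.0000, f(x_0) = 0.000000, coefficient = 1
x_1 = 0.7500, f(x_1) = 0.316406, coefficient = 4
x_2 = 1.5000, f(x_2) = 5.062500, coefficient = 2
x_3 = 2.2500, f(x_3) = 25.628906, coefficient = 4
x_4 = 3.0000, f(x_4) = 81.000000, coefficient = 1

I ≈ (0.750000/3) × 194.906250 = 48.726562
Exact value: 48.600000
Error: 0.126562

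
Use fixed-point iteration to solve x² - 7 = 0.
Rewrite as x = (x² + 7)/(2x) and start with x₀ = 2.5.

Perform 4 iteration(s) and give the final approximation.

Equation: x² - 7 = 0
Fixed-point form: x = (x² + 7)/(2x)
x₀ = 2.5

x_1 = g(2.500000) = 2.650000
x_2 = g(2.650000) = 2.645755
x_3 = g(2.645755) = 2.645751
x_4 = g(2.645751) = 2.645751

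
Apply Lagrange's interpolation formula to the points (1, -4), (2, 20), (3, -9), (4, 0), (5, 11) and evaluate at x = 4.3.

Lagrange interpolation formula:
P(x) = Σ yᵢ × Lᵢ(x)
where Lᵢ(x) = Π_{j≠i} (x - xⱼ)/(xᵢ - xⱼ)

L_0(4.3) = (4.3 - 2)/(1 - 2) × (4.3 - 3)/(1 - 3) × (4.3 - 4)/(1 - 4) × (4.3 - 5)/(1 - 5) = -0.026162
L_1(4.3) = (4.3 - 1)/(2 - 1) × (4.3 - 3)/(2 - 3) × (4.3 - 4)/(2 - 4) × (4.3 - 5)/(2 - 5) = 0.150150
L_2(4.3) = (4.3 - 1)/(3 - 1) × (4.3 - 2)/(3 - 2) × (4.3 - 4)/(3 - 4) × (4.3 - 5)/(3 - 5) = -0.398475
L_3(4.3) = (4.3 - 1)/(4 - 1) × (4.3 - 2)/(4 - 2) × (4.3 - 3)/(4 - 3) × (4.3 - 5)/(4 - 5) = 1.151150
L_4(4.3) = (4.3 - 1)/(5 - 1) × (4.3 - 2)/(5 - 2) × (4.3 - 3)/(5 - 3) × (4.3 - 4)/(5 - 4) = 0.123337

P(4.3) = (-4)×L_0(4.3) + 20×L_1(4.3) + (-9)×L_2(4.3) + 0×L_3(4.3) + 11×L_4(4.3)
P(4.3) = 8.050637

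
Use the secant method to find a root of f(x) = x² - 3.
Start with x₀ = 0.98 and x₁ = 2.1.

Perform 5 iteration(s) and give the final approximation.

f(x) = x² - 3
x₀ = 0.98, x₁ = 2.1

Secant formula: x_{n+1} = x_n - f(x_n)(x_n - x_{n-1})/(f(x_n) - f(x_{n-1}))

Iteration 1:
  f(0.980000) = -2.039600
  f(2.100000) = 1.410000
  x_2 = 2.100000 - 1.410000×(2.100000 - 0.980000)/(1.410000 - (-2.039600))
       = 1.642208
Iteration 2:
  f(2.100000) = 1.410000
  f(1.642208) = -0.303154
  x_3 = 1.642208 - (-0.303154)×(1.642208 - 2.100000)/(-0.303154 - 1.410000)
       = 1.723217
Iteration 3:
  f(1.642208) = -0.303154
  f(1.723217) = -0.030523
  x_4 = 1.723217 - (-0.030523)×(1.723217 - 1.642208)/(-0.030523 - (-0.303154))
       = 1.732287
Iteration 4:
  f(1.723217) = -0.030523
  f(1.732287) = 0.000817
  x_5 = 1.732287 - 0.000817×(1.732287 - 1.723217)/(0.000817 - (-0.030523))
       = 1.732050
Iteration 5:
  f(1.732287) = 0.000817
  f(1.732050) = -0.000002
  x_6 = 1.732050 - (-0.000002)×(1.732050 - 1.732287)/(-0.000002 - 0.000817)
       = 1.732051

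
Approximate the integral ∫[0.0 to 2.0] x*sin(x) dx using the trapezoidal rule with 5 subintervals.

f(x) = x*sin(x)
a = 0.0, b = 2.0, n = 5
h = (b - a)/n = 0.400000

Trapezoidal rule: (h/2)[f(x₀) + 2f(x₁) + 2f(x₂) + ... + f(xₙ)]

x_0 = 0.0000, f(x_0) = 0.000000, coefficient = 1
x_1 = 0.4000, f(x_1) = 0.155767, coefficient = 2
x_2 = 0.8000, f(x_2) = 0.573885, coefficient = 2
x_3 = 1.2000, f(x_3) = 1.118447, coefficient = 2
x_4 = 1.6000, f(x_4) = 1.599318, coefficient = 2
x_5 = 2.0000, f(x_5) = 1.818595, coefficient = 1

I ≈ (0.400000/2) × 8.713429 = 1.742686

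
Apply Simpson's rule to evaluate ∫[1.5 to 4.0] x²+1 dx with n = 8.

f(x) = x²+1
a = 1.5, b = 4.0, n = 8
h = (b - a)/n = 0.312500

Simpson's rule: (h/3)[f(x₀) + 4f(x₁) + 2f(x₂) + ... + f(xₙ)]

x_0 = 1.5000, f(x_0) = 3.250000, coefficient = 1
x_1 = 1.8125, f(x_1) = 4.285156, coefficient = 4
x_2 = 2.1250, f(x_2) = 5.515625, coefficient = 2
x_3 = 2.4375, f(x_3) = 6.941406, coefficient = 4
x_4 = 2.7500, f(x_4) = 8.562500, coefficient = 2
x_5 = 3.0625, f(x_5) = 10.378906, coefficient = 4
x_6 = 3.3750, f(x_6) = 12.390625, coefficient = 2
x_7 = 3.6875, f(x_7) = 14.597656, coefficient = 4
x_8 = 4.0000, f(x_8) = 17.000000, coefficient = 1

I ≈ (0.312500/3) × 218.000000 = 22.708333
Exact value: 22.708333
Error: 0.000000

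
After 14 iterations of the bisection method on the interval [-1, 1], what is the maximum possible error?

Bisection error bound: |error| ≤ (b-a)/2^n
|error| ≤ (1 - (-1))/2^14 = 2/2^14
|error| ≤ 0.0001220703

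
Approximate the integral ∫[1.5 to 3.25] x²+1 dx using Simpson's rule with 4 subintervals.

f(x) = x²+1
a = 1.5, b = 3.25, n = 4
h = (b - a)/n = 0.437500

Simpson's rule: (h/3)[f(x₀) + 4f(x₁) + 2f(x₂) + ... + f(xₙ)]

x_0 = 1.5000, f(x_0) = 3.250000, coefficient = 1
x_1 = 1.9375, f(x_1) = 4.753906, coefficient = 4
x_2 = 2.3750, f(x_2) = 6.640625, coefficient = 2
x_3 = 2.8125, f(x_3) = 8.910156, coefficient = 4
x_4 = 3.2500, f(x_4) = 11.562500, coefficient = 1

I ≈ (0.437500/3) × 82.750000 = 12.067708
Exact value: 12.067708
Error: 0.000000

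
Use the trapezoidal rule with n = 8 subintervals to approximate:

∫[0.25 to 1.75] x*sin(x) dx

f(x) = x*sin(x)
a = 0.25, b = 1.75, n = 8
h = (b - a)/n = 0.187500

Trapezoidal rule: (h/2)[f(x₀) + 2f(x₁) + 2f(x₂) + ... + f(xₙ)]

x_0 = 0.2500, f(x_0) = 0.061851, coefficient = 1
x_1 = 0.4375, f(x_1) = 0.185358, coefficient = 2
x_2 = 0.6250, f(x_2) = 0.365686, coefficient = 2
x_3 = 0.8125, f(x_3) = 0.589882, coefficient = 2
x_4 = 1.0000, f(x_4) = 0.841471, coefficient = 2
x_5 = 1.1875, f(x_5) = 1.101331, coefficient = 2
x_6 = 1.3750, f(x_6) = 1.348728, coefficient = 2
x_7 = 1.5625, f(x_7) = 1.562446, coefficient = 2
x_8 = 1.7500, f(x_8) = 1.721975, coefficient = 1

I ≈ (0.187500/2) × 13.773632 = 1.291278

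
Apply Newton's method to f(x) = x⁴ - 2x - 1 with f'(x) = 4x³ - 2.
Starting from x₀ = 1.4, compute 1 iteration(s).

f(x) = x⁴ - 2x - 1
f'(x) = 4x³ - 2
x₀ = 1.4

Newton-Raphson formula: x_{n+1} = x_n - f(x_n)/f'(x_n)

Iteration 1:
  f(1.400000) = 0.041600
  f'(1.400000) = 8.976000
  x_1 = 1.400000 - 0.041600/8.976000 = 1.395365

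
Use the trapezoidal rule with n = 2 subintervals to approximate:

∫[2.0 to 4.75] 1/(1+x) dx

f(x) = 1/(1+x)
a = 2.0, b = 4.75, n = 2
h = (b - a)/n = 1.375000

Trapezoidal rule: (h/2)[f(x₀) + 2f(x₁) + 2f(x₂) + ... + f(xₙ)]

x_0 = 2.0000, f(x_0) = 0.333333, coefficient = 1
x_1 = 3.3750, f(x_1) = 0.228571, coefficient = 2
x_2 = 4.7500, f(x_2) = 0.173913, coefficient = 1

I ≈ (1.375000/2) × 0.964389 = 0.663018
Exact value: 0.650588
Error: 0.012430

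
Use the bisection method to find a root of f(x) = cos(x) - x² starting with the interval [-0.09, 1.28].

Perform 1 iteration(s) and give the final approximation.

f(x) = cos(x) - x²
Initial interval: [-0.09, 1.28]

Iteration 1:
  c_1 = (-0.090000 + 1.280000)/2 = 0.595000
  f(c_1) = f(0.595000) = 0.474123
  f(a) × f(c) ≥ 0, new interval: [0.595000, 1.280000]

After 1 iteration(s), the approximation is c_1 = 0.595000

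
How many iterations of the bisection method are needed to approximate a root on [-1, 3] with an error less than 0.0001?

We need (b-a)/2^n ≤ 0.0001
(3 - (-1))/2^n ≤ 0.0001
4/2^n ≤ 0.0001
2^n ≥ 40000
n ≥ log₂(40000) = 15.29
n ≥ 16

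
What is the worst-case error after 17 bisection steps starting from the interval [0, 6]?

Bisection error bound: |error| ≤ (b-a)/2^n
|error| ≤ (6 - 0)/2^17 = 6/2^17
|error| ≤ 0.0000457764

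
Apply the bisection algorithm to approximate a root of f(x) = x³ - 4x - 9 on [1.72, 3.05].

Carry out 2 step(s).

f(x) = x³ - 4x - 9
Initial interval: [1.72, 3.05]

Iteration 1:
  c_1 = (1.720000 + 3.050000)/2 = 2.385000
  f(c_1) = f(2.385000) = -4.973583
  f(a) × f(c) ≥ 0, new interval: [2.385000, 3.050000]
Iteration 2:
  c_2 = (2.385000 + 3.050000)/2 = 2.717500
  f(c_2) = f(2.717500) = 0.198211
  f(a) × f(c) < 0, new interval: [2.385000, 2.717500]

After 2 iteration(s), the approximation is c_2 = 2.717500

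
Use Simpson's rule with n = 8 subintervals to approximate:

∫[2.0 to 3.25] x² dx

f(x) = x²
a = 2.0, b = 3.25, n = 8
h = (b - a)/n = 0.156250

Simpson's rule: (h/3)[f(x₀) + 4f(x₁) + 2f(x₂) + ... + f(xₙ)]

x_0 = 2.0000, f(x_0) = 4.000000, coefficient = 1
x_1 = 2.1562, f(x_1) = 4.649414, coefficient = 4
x_2 = 2.3125, f(x_2) = 5.347656, coefficient = 2
x_3 = 2.4688, f(x_3) = 6.094727, coefficient = 4
x_4 = 2.6250, f(x_4) = 6.890625, coefficient = 2
x_5 = 2.7812, f(x_5) = 7.735352, coefficient = 4
x_6 = 2.9375, f(x_6) = 8.628906, coefficient = 2
x_7 = 3.0938, f(x_7) = 9.571289, coefficient = 4
x_8 = 3.2500, f(x_8) = 10.562500, coefficient = 1

I ≈ (0.156250/3) × 168.500000 = 8.776042
Exact value: 8.776042
Error: 0.000000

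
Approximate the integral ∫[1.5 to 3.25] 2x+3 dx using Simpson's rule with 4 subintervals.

f(x) = 2x+3
a = 1.5, b = 3.25, n = 4
h = (b - a)/n = 0.437500

Simpson's rule: (h/3)[f(x₀) + 4f(x₁) + 2f(x₂) + ... + f(xₙ)]

x_0 = 1.5000, f(x_0) = 6.000000, coefficient = 1
x_1 = 1.9375, f(x_1) = 6.875000, coefficient = 4
x_2 = 2.3750, f(x_2) = 7.750000, coefficient = 2
x_3 = 2.8125, f(x_3) = 8.625000, coefficient = 4
x_4 = 3.2500, f(x_4) = 9.500000, coefficient = 1

I ≈ (0.437500/3) × 93.000000 = 13.562500
Exact value: 13.562500
Error: 0.000000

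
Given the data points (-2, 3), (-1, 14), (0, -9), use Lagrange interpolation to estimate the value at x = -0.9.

Lagrange interpolation formula:
P(x) = Σ yᵢ × Lᵢ(x)
where Lᵢ(x) = Π_{j≠i} (x - xⱼ)/(xᵢ - xⱼ)

L_0(-0.9) = (-0.9 - (-1))/(-2 - (-1)) × (-0.9 - 0)/(-2 - 0) = -0.045000
L_1(-0.9) = (-0.9 - (-2))/(-1 - (-2)) × (-0.9 - 0)/(-1 - 0) = 0.990000
L_2(-0.9) = (-0.9 - (-2))/(0 - (-2)) × (-0.9 - (-1))/(0 - (-1)) = 0.055000

P(-0.9) = 3×L_0(-0.9) + 14×L_1(-0.9) + (-9)×L_2(-0.9)
P(-0.9) = 13.230000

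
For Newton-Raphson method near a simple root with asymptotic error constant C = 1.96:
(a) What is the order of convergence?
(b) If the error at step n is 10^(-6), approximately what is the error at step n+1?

(a) Newton-Raphson has quadratic (order 2) convergence near simple roots.
    This means |e_{n+1}| ≈ C|e_n|².

(b) With |e_n| = 10^(-6) and C = 1.96:
    |e_{n+1}| ≈ 1.96 × (10^(-6))² = 1.96 × 10^(-12)

(a) 2 (quadratic); (b) |e_{n+1}| ≈ 1.960e-12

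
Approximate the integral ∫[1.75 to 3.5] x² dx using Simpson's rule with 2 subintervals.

f(x) = x²
a = 1.75, b = 3.5, n = 2
h = (b - a)/n = 0.875000

Simpson's rule: (h/3)[f(x₀) + 4f(x₁) + 2f(x₂) + ... + f(xₙ)]

x_0 = 1.7500, f(x_0) = 3.062500, coefficient = 1
x_1 = 2.6250, f(x_1) = 6.890625, coefficient = 4
x_2 = 3.5000, f(x_2) = 12.250000, coefficient = 1

I ≈ (0.875000/3) × 42.875000 = 12.505208
Exact value: 12.505208
Error: 0.000000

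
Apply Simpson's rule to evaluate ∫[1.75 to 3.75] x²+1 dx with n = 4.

f(x) = x²+1
a = 1.75, b = 3.75, n = 4
h = (b - a)/n = 0.500000

Simpson's rule: (h/3)[f(x₀) + 4f(x₁) + 2f(x₂) + ... + f(xₙ)]

x_0 = 1.7500, f(x_0) = 4.062500, coefficient = 1
x_1 = 2.2500, f(x_1) = 6.062500, coefficient = 4
x_2 = 2.7500, f(x_2) = 8.562500, coefficient = 2
x_3 = 3.2500, f(x_3) = 11.562500, coefficient = 4
x_4 = 3.7500, f(x_4) = 15.062500, coefficient = 1

I ≈ (0.500000/3) × 106.750000 = 17.791667
Exact value: 17.791667
Error: 0.000000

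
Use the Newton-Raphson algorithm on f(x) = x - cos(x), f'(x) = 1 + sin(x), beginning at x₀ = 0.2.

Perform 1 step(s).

f(x) = x - cos(x)
f'(x) = 1 + sin(x)
x₀ = 0.2

Newton-Raphson formula: x_{n+1} = x_n - f(x_n)/f'(x_n)

Iteration 1:
  f(0.200000) = -0.780067
  f'(0.200000) = 1.198669
  x_1 = 0.200000 - (-0.780067)/1.198669 = 0.850777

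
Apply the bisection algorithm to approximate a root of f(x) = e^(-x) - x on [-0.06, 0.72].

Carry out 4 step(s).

f(x) = e^(-x) - x
Initial interval: [-0.06, 0.72]

Iteration 1:
  c_1 = (-0.060000 + 0.720000)/2 = 0.330000
  f(c_1) = f(0.330000) = 0.388924
  f(a) × f(c) ≥ 0, new interval: [0.330000, 0.720000]
Iteration 2:
  c_2 = (0.330000 + 0.720000)/2 = 0.525000
  f(c_2) = f(0.525000) = 0.066555
  f(a) × f(c) ≥ 0, new interval: [0.525000, 0.720000]
Iteration 3:
  c_3 = (0.525000 + 0.720000)/2 = 0.622500
  f(c_3) = f(0.622500) = -0.085899
  f(a) × f(c) < 0, new interval: [0.525000, 0.622500]
Iteration 4:
  c_4 = (0.525000 + 0.622500)/2 = 0.573750
  f(c_4) = f(0.573750) = -0.010341
  f(a) × f(c) < 0, new interval: [0.525000, 0.573750]

After 4 iteration(s), the approximation is c_4 = 0.573750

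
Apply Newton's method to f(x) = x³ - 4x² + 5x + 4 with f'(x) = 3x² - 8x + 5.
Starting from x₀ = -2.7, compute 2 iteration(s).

f(x) = x³ - 4x² + 5x + 4
f'(x) = 3x² - 8x + 5
x₀ = -2.7

Newton-Raphson formula: x_{n+1} = x_n - f(x_n)/f'(x_n)

Iteration 1:
  f(-2.700000) = -58.343000
  f'(-2.700000) = 48.470000
  x_1 = -2.700000 - (-58.343000)/48.470000 = -1.496307
Iteration 2:
  f(-1.496307) = -15.787407
  f'(-1.496307) = 23.687260
  x_2 = -1.496307 - (-15.787407)/23.687260 = -0.829813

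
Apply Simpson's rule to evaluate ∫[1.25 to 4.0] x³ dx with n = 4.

f(x) = x³
a = 1.25, b = 4.0, n = 4
h = (b - a)/n = 0.687500

Simpson's rule: (h/3)[f(x₀) + 4f(x₁) + 2f(x₂) + ... + f(xₙ)]

x_0 = 1.2500, f(x_0) = 1.953125, coefficient = 1
x_1 = 1.9375, f(x_1) = 7.273193, coefficient = 4
x_2 = 2.6250, f(x_2) = 18.087891, coefficient = 2
x_3 = 3.3125, f(x_3) = 36.346924, coefficient = 4
x_4 = 4.0000, f(x_4) = 64.000000, coefficient = 1

I ≈ (0.687500/3) × 276.609375 = 63.389648
Exact value: 63.389648
Error: 0.000000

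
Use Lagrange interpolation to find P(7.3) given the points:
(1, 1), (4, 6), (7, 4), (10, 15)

Lagrange interpolation formula:
P(x) = Σ yᵢ × Lᵢ(x)
where Lᵢ(x) = Π_{j≠i} (x - xⱼ)/(xᵢ - xⱼ)

L_0(7.3) = (7.3 - 4)/(1 - 4) × (7.3 - 7)/(1 - 7) × (7.3 - 10)/(1 - 10) = 0.016500
L_1(7.3) = (7.3 - 1)/(4 - 1) × (7.3 - 7)/(4 - 7) × (7.3 - 10)/(4 - 10) = -0.094500
L_2(7.3) = (7.3 - 1)/(7 - 1) × (7.3 - 4)/(7 - 4) × (7.3 - 10)/(7 - 10) = 1.039500
L_3(7.3) = (7.3 - 1)/(10 - 1) × (7.3 - 4)/(10 - 4) × (7.3 - 7)/(10 - 7) = 0.038500

P(7.3) = 1×L_0(7.3) + 6×L_1(7.3) + 4×L_2(7.3) + 15×L_3(7.3)
P(7.3) = 4.185000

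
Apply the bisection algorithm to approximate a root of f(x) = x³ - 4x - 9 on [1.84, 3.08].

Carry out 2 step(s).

f(x) = x³ - 4x - 9
Initial interval: [1.84, 3.08]

Iteration 1:
  c_1 = (1.840000 + 3.080000)/2 = 2.460000
  f(c_1) = f(2.460000) = -3.953064
  f(a) × f(c) ≥ 0, new interval: [2.460000, 3.080000]
Iteration 2:
  c_2 = (2.460000 + 3.080000)/2 = 2.770000
  f(c_2) = f(2.770000) = 1.173933
  f(a) × f(c) < 0, new interval: [2.460000, 2.770000]

After 2 iteration(s), the approximation is c_2 = 2.770000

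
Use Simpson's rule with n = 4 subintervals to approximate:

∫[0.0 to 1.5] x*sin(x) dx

f(x) = x*sin(x)
a = 0.0, b = 1.5, n = 4
h = (b - a)/n = 0.375000

Simpson's rule: (h/3)[f(x₀) + 4f(x₁) + 2f(x₂) + ... + f(xₙ)]

x_0 = 0.0000, f(x_0) = 0.000000, coefficient = 1
x_1 = 0.3750, f(x_1) = 0.137352, coefficient = 4
x_2 = 0.7500, f(x_2) = 0.511229, coefficient = 2
x_3 = 1.1250, f(x_3) = 1.015051, coefficient = 4
x_4 = 1.5000, f(x_4) = 1.496242, coefficient = 1

I ≈ (0.375000/3) × 7.128314 = 0.891039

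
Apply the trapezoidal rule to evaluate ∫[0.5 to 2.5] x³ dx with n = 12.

f(x) = x³
a = 0.5, b = 2.5, n = 12
h = (b - a)/n = 0.166667

Trapezoidal rule: (h/2)[f(x₀) + 2f(x₁) + 2f(x₂) + ... + f(xₙ)]

x_0 = 0.5000, f(x_0) = 0.125000, coefficient = 1
x_1 = 0.6667, f(x_1) = 0.296296, coefficient = 2
x_2 = 0.8333, f(x_2) = 0.578704, coefficient = 2
x_3 = 1.0000, f(x_3) = 1.000000, coefficient = 2
x_4 = 1.1667, f(x_4) = 1.587963, coefficient = 2
x_5 = 1.3333, f(x_5) = 2.370370, coefficient = 2
x_6 = 1.5000, f(x_6) = 3.375000, coefficient = 2
x_7 = 1.6667, f(x_7) = 4.629630, coefficient = 2
x_8 = 1.8333, f(x_8) = 6.162037, coefficient = 2
x_9 = 2.0000, f(x_9) = 8.000000, coefficient = 2
x_10 = 2.1667, f(x_10) = 10.171296, coefficient = 2
x_11 = 2.3333, f(x_11) = 12.703704, coefficient = 2
x_12 = 2.5000, f(x_12) = 15.625000, coefficient = 1

I ≈ (0.166667/2) × 117.500000 = 9.791667
Exact value: 9.750000
Error: 0.041667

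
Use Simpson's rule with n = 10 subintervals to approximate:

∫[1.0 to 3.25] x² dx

f(x) = x²
a = 1.0, b = 3.25, n = 10
h = (b - a)/n = 0.225000

Simpson's rule: (h/3)[f(x₀) + 4f(x₁) + 2f(x₂) + ... + f(xₙ)]

x_0 = 1.0000, f(x_0) = 1.000000, coefficient = 1
x_1 = 1.2250, f(x_1) = 1.500625, coefficient = 4
x_2 = 1.4500, f(x_2) = 2.102500, coefficient = 2
x_3 = 1.6750, f(x_3) = 2.805625, coefficient = 4
x_4 = 1.9000, f(x_4) = 3.610000, coefficient = 2
x_5 = 2.1250, f(x_5) = 4.515625, coefficient = 4
x_6 = 2.3500, f(x_6) = 5.522500, coefficient = 2
x_7 = 2.5750, f(x_7) = 6.630625, coefficient = 4
x_8 = 2.8000, f(x_8) = 7.840000, coefficient = 2
x_9 = 3.0250, f(x_9) = 9.150625, coefficient = 4
x_10 = 3.2500, f(x_10) = 10.562500, coefficient = 1

I ≈ (0.225000/3) × 148.125000 = 11.109375
Exact value: 11.109375
Error: 0.000000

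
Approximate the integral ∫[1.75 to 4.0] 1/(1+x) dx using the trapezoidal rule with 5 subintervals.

f(x) = 1/(1+x)
a = 1.75, b = 4.0, n = 5
h = (b - a)/n = 0.450000

Trapezoidal rule: (h/2)[f(x₀) + 2f(x₁) + 2f(x₂) + ... + f(xₙ)]

x_0 = 1.7500, f(x_0) = 0.363636, coefficient = 1
x_1 = 2.2000, f(x_1) = 0.312500, coefficient = 2
x_2 = 2.6500, f(x_2) = 0.273973, coefficient = 2
x_3 = 3.1000, f(x_3) = 0.243902, coefficient = 2
x_4 = 3.5500, f(x_4) = 0.219780, coefficient = 2
x_5 = 4.0000, f(x_5) = 0.200000, coefficient = 1

I ≈ (0.450000/2) × 2.663947 = 0.599388
Exact value: 0.597837
Error: 0.001551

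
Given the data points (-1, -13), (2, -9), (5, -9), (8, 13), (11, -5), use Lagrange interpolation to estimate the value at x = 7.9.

Lagrange interpolation formula:
P(x) = Σ yᵢ × Lᵢ(x)
where Lᵢ(x) = Π_{j≠i} (x - xⱼ)/(xᵢ - xⱼ)

L_0(7.9) = (7.9 - 2)/(-1 - 2) × (7.9 - 5)/(-1 - 5) × (7.9 - 8)/(-1 - 8) × (7.9 - 11)/(-1 - 11) = 0.002728
L_1(7.9) = (7.9 - (-1))/(2 - (-1)) × (7.9 - 5)/(2 - 5) × (7.9 - 8)/(2 - 8) × (7.9 - 11)/(2 - 11) = -0.016463
L_2(7.9) = (7.9 - (-1))/(5 - (-1)) × (7.9 - 2)/(5 - 2) × (7.9 - 8)/(5 - 8) × (7.9 - 11)/(5 - 11) = 0.050241
L_3(7.9) = (7.9 - (-1))/(8 - (-1)) × (7.9 - 2)/(8 - 2) × (7.9 - 5)/(8 - 5) × (7.9 - 11)/(8 - 11) = 0.971327
L_4(7.9) = (7.9 - (-1))/(11 - (-1)) × (7.9 - 2)/(11 - 2) × (7.9 - 5)/(11 - 5) × (7.9 - 8)/(11 - 8) = -0.007833

P(7.9) = (-13)×L_0(7.9) + (-9)×L_1(7.9) + (-9)×L_2(7.9) + 13×L_3(7.9) + (-5)×L_4(7.9)
P(7.9) = 12.326946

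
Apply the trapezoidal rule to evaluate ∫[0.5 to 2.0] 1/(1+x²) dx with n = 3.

f(x) = 1/(1+x²)
a = 0.5, b = 2.0, n = 3
h = (b - a)/n = 0.500000

Trapezoidal rule: (h/2)[f(x₀) + 2f(x₁) + 2f(x₂) + ... + f(xₙ)]

x_0 = 0.5000, f(x_0) = 0.800000, coefficient = 1
x_1 = 1.0000, f(x_1) = 0.500000, coefficient = 2
x_2 = 1.5000, f(x_2) = 0.307692, coefficient = 2
x_3 = 2.0000, f(x_3) = 0.200000, coefficient = 1

I ≈ (0.500000/2) × 2.615385 = 0.653846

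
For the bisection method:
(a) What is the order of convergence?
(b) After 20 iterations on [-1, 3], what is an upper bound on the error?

(a) Bisection has linear (order 1) convergence; the error is halved each step.

(b) Error bound = (b-a)/2^n = (3 - (-1))/2^{20}
    = 4/2^{20}

(a) 1 (linear); (b) error ≤ 3.81e-06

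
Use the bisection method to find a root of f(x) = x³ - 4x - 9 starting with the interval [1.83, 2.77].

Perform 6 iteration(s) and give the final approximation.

f(x) = x³ - 4x - 9
Initial interval: [1.83, 2.77]

Iteration 1:
  c_1 = (1.830000 + 2.770000)/2 = 2.300000
  f(c_1) = f(2.300000) = -6.033000
  f(a) × f(c) ≥ 0, new interval: [2.300000, 2.770000]
Iteration 2:
  c_2 = (2.300000 + 2.770000)/2 = 2.535000
  f(c_2) = f(2.535000) = -2.849520
  f(a) × f(c) ≥ 0, new interval: [2.535000, 2.770000]
Iteration 3:
  c_3 = (2.535000 + 2.770000)/2 = 2.652500
  f(c_3) = f(2.652500) = -0.947657
  f(a) × f(c) ≥ 0, new interval: [2.652500, 2.770000]
Iteration 4:
  c_4 = (2.652500 + 2.770000)/2 = 2.711250
  f(c_4) = f(2.711250) = 0.085064
  f(a) × f(c) < 0, new interval: [2.652500, 2.711250]
Iteration 5:
  c_5 = (2.652500 + 2.711250)/2 = 2.681875
  f(c_5) = f(2.681875) = -0.438239
  f(a) × f(c) ≥ 0, new interval: [2.681875, 2.711250]
Iteration 6:
  c_6 = (2.681875 + 2.711250)/2 = 2.696562
  f(c_6) = f(2.696562) = -0.178332
  f(a) × f(c) ≥ 0, new interval: [2.696562, 2.711250]

After 6 iteration(s), the approximation is c_6 = 2.696562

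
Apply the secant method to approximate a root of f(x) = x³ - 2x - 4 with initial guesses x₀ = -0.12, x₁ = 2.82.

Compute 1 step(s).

f(x) = x³ - 2x - 4
x₀ = -0.12, x₁ = 2.82

Secant formula: x_{n+1} = x_n - f(x_n)(x_n - x_{n-1})/(f(x_n) - f(x_{n-1}))

Iteration 1:
  f(-0.120000) = -3.761728
  f(2.820000) = 12.785768
  x_2 = 2.820000 - 12.785768×(2.820000 - (-0.120000))/(12.785768 - (-3.761728))
       = 0.548348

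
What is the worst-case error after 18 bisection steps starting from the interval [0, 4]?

Bisection error bound: |error| ≤ (b-a)/2^n
|error| ≤ (4 - 0)/2^18 = 4/2^18
|error| ≤ 0.0000152588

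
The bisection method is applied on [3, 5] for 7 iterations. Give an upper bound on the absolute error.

Bisection error bound: |error| ≤ (b-a)/2^n
|error| ≤ (5 - 3)/2^7 = 2/2^7
|error| ≤ 0.0156250000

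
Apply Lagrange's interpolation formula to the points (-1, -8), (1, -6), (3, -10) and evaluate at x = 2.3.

Lagrange interpolation formula:
P(x) = Σ yᵢ × Lᵢ(x)
where Lᵢ(x) = Π_{j≠i} (x - xⱼ)/(xᵢ - xⱼ)

L_0(2.3) = (2.3 - 1)/(-1 - 1) × (2.3 - 3)/(-1 - 3) = -0.113750
L_1(2.3) = (2.3 - (-1))/(1 - (-1)) × (2.3 - 3)/(1 - 3) = 0.577500
L_2(2.3) = (2.3 - (-1))/(3 - (-1)) × (2.3 - 1)/(3 - 1) = 0.536250

P(2.3) = (-8)×L_0(2.3) + (-6)×L_1(2.3) + (-10)×L_2(2.3)
P(2.3) = -7.917500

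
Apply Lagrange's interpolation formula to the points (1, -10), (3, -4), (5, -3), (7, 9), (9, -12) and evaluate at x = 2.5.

Lagrange interpolation formula:
P(x) = Σ yᵢ × Lᵢ(x)
where Lᵢ(x) = Π_{j≠i} (x - xⱼ)/(xᵢ - xⱼ)

L_0(2.5) = (2.5 - 3)/(1 - 3) × (2.5 - 5)/(1 - 5) × (2.5 - 7)/(1 - 7) × (2.5 - 9)/(1 - 9) = 0.095215
L_1(2.5) = (2.5 - 1)/(3 - 1) × (2.5 - 5)/(3 - 5) × (2.5 - 7)/(3 - 7) × (2.5 - 9)/(3 - 9) = 1.142578
L_2(2.5) = (2.5 - 1)/(5 - 1) × (2.5 - 3)/(5 - 3) × (2.5 - 7)/(5 - 7) × (2.5 - 9)/(5 - 9) = -0.342773
L_3(2.5) = (2.5 - 1)/(7 - 1) × (2.5 - 3)/(7 - 3) × (2.5 - 5)/(7 - 5) × (2.5 - 9)/(7 - 9) = 0.126953
L_4(2.5) = (2.5 - 1)/(9 - 1) × (2.5 - 3)/(9 - 3) × (2.5 - 5)/(9 - 5) × (2.5 - 7)/(9 - 7) = -0.021973

P(2.5) = (-10)×L_0(2.5) + (-4)×L_1(2.5) + (-3)×L_2(2.5) + 9×L_3(2.5) + (-12)×L_4(2.5)
P(2.5) = -3.087891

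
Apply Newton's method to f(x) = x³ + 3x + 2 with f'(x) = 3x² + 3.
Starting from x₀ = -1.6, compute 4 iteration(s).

f(x) = x³ + 3x + 2
f'(x) = 3x² + 3
x₀ = -1.6

Newton-Raphson formula: x_{n+1} = x_n - f(x_n)/f'(x_n)

Iteration 1:
  f(-1.600000) = -6.896000
  f'(-1.600000) = 10.680000
  x_1 = -1.600000 - (-6.896000)/10.680000 = -0.954307
Iteration 2:
  f(-0.954307) = -1.732011
  f'(-0.954307) = 5.732106
  x_2 = -0.954307 - (-1.732011)/5.732106 = -0.652148
Iteration 3:
  f(-0.652148) = -0.233799
  f'(-0.652148) = 4.275889
  x_3 = -0.652148 - (-0.233799)/4.275889 = -0.597469
Iteration 4:
  f(-0.597469) = -0.005686
  f'(-0.597469) = 4.070908
  x_4 = -0.597469 - (-0.005686)/4.070908 = -0.596072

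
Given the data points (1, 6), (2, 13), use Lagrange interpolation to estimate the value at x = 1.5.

Lagrange interpolation formula:
P(x) = Σ yᵢ × Lᵢ(x)
where Lᵢ(x) = Π_{j≠i} (x - xⱼ)/(xᵢ - xⱼ)

L_0(1.5) = (1.5 - 2)/(1 - 2) = 0.500000
L_1(1.5) = (1.5 - 1)/(2 - 1) = 0.500000

P(1.5) = 6×L_0(1.5) + 13×L_1(1.5)
P(1.5) = 9.500000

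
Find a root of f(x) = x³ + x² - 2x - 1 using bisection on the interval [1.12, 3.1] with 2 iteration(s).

f(x) = x³ + x² - 2x - 1
Initial interval: [1.12, 3.1]

Iteration 1:
  c_1 = (1.120000 + 3.100000)/2 = 2.110000
  f(c_1) = f(2.110000) = 8.626031
  f(a) × f(c) < 0, new interval: [1.120000, 2.110000]
Iteration 2:
  c_2 = (1.120000 + 2.110000)/2 = 1.615000
  f(c_2) = f(1.615000) = 2.590508
  f(a) × f(c) < 0, new interval: [1.120000, 1.615000]

After 2 iteration(s), the approximation is c_2 = 1.615000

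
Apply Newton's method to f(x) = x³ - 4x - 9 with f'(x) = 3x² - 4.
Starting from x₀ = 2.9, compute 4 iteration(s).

f(x) = x³ - 4x - 9
f'(x) = 3x² - 4
x₀ = 2.9

Newton-Raphson formula: x_{n+1} = x_n - f(x_n)/f'(x_n)

Iteration 1:
  f(2.900000) = 3.789000
  f'(2.900000) = 21.230000
  x_1 = 2.900000 - 3.789000/21.230000 = 2.721526
Iteration 2:
  f(2.721526) = 0.271435
  f'(2.721526) = 18.220114
  x_2 = 2.721526 - 0.271435/18.220114 = 2.706629
Iteration 3:
  f(2.706629) = 0.001809
  f'(2.706629) = 17.977515
  x_3 = 2.706629 - 0.001809/17.977515 = 2.706528
Iteration 4:
  f(2.706528) = 0.000000
  f'(2.706528) = 17.975881
  x_4 = 2.706528 - 0.000000/17.975881 = 2.706528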